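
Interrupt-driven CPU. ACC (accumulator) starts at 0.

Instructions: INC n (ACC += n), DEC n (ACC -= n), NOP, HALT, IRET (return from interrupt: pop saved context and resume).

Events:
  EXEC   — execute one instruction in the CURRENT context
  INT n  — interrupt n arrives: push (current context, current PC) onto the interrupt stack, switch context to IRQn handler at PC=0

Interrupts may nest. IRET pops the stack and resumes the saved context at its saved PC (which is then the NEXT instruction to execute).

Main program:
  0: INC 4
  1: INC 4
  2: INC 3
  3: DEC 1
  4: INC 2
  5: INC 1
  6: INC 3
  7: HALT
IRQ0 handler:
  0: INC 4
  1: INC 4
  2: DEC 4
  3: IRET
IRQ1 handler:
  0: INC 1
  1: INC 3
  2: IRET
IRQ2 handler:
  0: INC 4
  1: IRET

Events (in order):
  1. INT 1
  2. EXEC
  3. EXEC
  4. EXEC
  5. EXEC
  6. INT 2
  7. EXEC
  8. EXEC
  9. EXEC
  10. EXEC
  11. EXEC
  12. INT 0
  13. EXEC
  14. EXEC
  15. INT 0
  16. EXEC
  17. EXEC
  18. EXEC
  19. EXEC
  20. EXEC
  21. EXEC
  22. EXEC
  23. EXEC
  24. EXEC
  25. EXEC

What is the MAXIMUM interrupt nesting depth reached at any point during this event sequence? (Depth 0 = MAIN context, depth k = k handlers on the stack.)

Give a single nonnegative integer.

Answer: 2

Derivation:
Event 1 (INT 1): INT 1 arrives: push (MAIN, PC=0), enter IRQ1 at PC=0 (depth now 1) [depth=1]
Event 2 (EXEC): [IRQ1] PC=0: INC 1 -> ACC=1 [depth=1]
Event 3 (EXEC): [IRQ1] PC=1: INC 3 -> ACC=4 [depth=1]
Event 4 (EXEC): [IRQ1] PC=2: IRET -> resume MAIN at PC=0 (depth now 0) [depth=0]
Event 5 (EXEC): [MAIN] PC=0: INC 4 -> ACC=8 [depth=0]
Event 6 (INT 2): INT 2 arrives: push (MAIN, PC=1), enter IRQ2 at PC=0 (depth now 1) [depth=1]
Event 7 (EXEC): [IRQ2] PC=0: INC 4 -> ACC=12 [depth=1]
Event 8 (EXEC): [IRQ2] PC=1: IRET -> resume MAIN at PC=1 (depth now 0) [depth=0]
Event 9 (EXEC): [MAIN] PC=1: INC 4 -> ACC=16 [depth=0]
Event 10 (EXEC): [MAIN] PC=2: INC 3 -> ACC=19 [depth=0]
Event 11 (EXEC): [MAIN] PC=3: DEC 1 -> ACC=18 [depth=0]
Event 12 (INT 0): INT 0 arrives: push (MAIN, PC=4), enter IRQ0 at PC=0 (depth now 1) [depth=1]
Event 13 (EXEC): [IRQ0] PC=0: INC 4 -> ACC=22 [depth=1]
Event 14 (EXEC): [IRQ0] PC=1: INC 4 -> ACC=26 [depth=1]
Event 15 (INT 0): INT 0 arrives: push (IRQ0, PC=2), enter IRQ0 at PC=0 (depth now 2) [depth=2]
Event 16 (EXEC): [IRQ0] PC=0: INC 4 -> ACC=30 [depth=2]
Event 17 (EXEC): [IRQ0] PC=1: INC 4 -> ACC=34 [depth=2]
Event 18 (EXEC): [IRQ0] PC=2: DEC 4 -> ACC=30 [depth=2]
Event 19 (EXEC): [IRQ0] PC=3: IRET -> resume IRQ0 at PC=2 (depth now 1) [depth=1]
Event 20 (EXEC): [IRQ0] PC=2: DEC 4 -> ACC=26 [depth=1]
Event 21 (EXEC): [IRQ0] PC=3: IRET -> resume MAIN at PC=4 (depth now 0) [depth=0]
Event 22 (EXEC): [MAIN] PC=4: INC 2 -> ACC=28 [depth=0]
Event 23 (EXEC): [MAIN] PC=5: INC 1 -> ACC=29 [depth=0]
Event 24 (EXEC): [MAIN] PC=6: INC 3 -> ACC=32 [depth=0]
Event 25 (EXEC): [MAIN] PC=7: HALT [depth=0]
Max depth observed: 2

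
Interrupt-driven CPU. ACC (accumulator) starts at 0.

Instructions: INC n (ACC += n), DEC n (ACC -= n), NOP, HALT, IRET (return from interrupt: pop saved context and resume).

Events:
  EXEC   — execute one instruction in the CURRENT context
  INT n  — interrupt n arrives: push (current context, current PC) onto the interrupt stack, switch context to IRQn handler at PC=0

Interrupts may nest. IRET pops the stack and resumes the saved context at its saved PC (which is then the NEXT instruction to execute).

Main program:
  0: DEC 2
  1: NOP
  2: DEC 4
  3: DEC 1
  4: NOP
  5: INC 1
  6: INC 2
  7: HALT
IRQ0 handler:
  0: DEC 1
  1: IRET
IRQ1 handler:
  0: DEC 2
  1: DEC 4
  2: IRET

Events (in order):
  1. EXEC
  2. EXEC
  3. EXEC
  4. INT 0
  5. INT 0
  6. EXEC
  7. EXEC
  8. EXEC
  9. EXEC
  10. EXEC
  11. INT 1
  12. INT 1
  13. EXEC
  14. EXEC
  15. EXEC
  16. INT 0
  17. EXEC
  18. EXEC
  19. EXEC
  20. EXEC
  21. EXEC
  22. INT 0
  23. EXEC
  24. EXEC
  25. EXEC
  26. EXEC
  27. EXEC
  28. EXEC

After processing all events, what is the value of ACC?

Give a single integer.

Answer: -20

Derivation:
Event 1 (EXEC): [MAIN] PC=0: DEC 2 -> ACC=-2
Event 2 (EXEC): [MAIN] PC=1: NOP
Event 3 (EXEC): [MAIN] PC=2: DEC 4 -> ACC=-6
Event 4 (INT 0): INT 0 arrives: push (MAIN, PC=3), enter IRQ0 at PC=0 (depth now 1)
Event 5 (INT 0): INT 0 arrives: push (IRQ0, PC=0), enter IRQ0 at PC=0 (depth now 2)
Event 6 (EXEC): [IRQ0] PC=0: DEC 1 -> ACC=-7
Event 7 (EXEC): [IRQ0] PC=1: IRET -> resume IRQ0 at PC=0 (depth now 1)
Event 8 (EXEC): [IRQ0] PC=0: DEC 1 -> ACC=-8
Event 9 (EXEC): [IRQ0] PC=1: IRET -> resume MAIN at PC=3 (depth now 0)
Event 10 (EXEC): [MAIN] PC=3: DEC 1 -> ACC=-9
Event 11 (INT 1): INT 1 arrives: push (MAIN, PC=4), enter IRQ1 at PC=0 (depth now 1)
Event 12 (INT 1): INT 1 arrives: push (IRQ1, PC=0), enter IRQ1 at PC=0 (depth now 2)
Event 13 (EXEC): [IRQ1] PC=0: DEC 2 -> ACC=-11
Event 14 (EXEC): [IRQ1] PC=1: DEC 4 -> ACC=-15
Event 15 (EXEC): [IRQ1] PC=2: IRET -> resume IRQ1 at PC=0 (depth now 1)
Event 16 (INT 0): INT 0 arrives: push (IRQ1, PC=0), enter IRQ0 at PC=0 (depth now 2)
Event 17 (EXEC): [IRQ0] PC=0: DEC 1 -> ACC=-16
Event 18 (EXEC): [IRQ0] PC=1: IRET -> resume IRQ1 at PC=0 (depth now 1)
Event 19 (EXEC): [IRQ1] PC=0: DEC 2 -> ACC=-18
Event 20 (EXEC): [IRQ1] PC=1: DEC 4 -> ACC=-22
Event 21 (EXEC): [IRQ1] PC=2: IRET -> resume MAIN at PC=4 (depth now 0)
Event 22 (INT 0): INT 0 arrives: push (MAIN, PC=4), enter IRQ0 at PC=0 (depth now 1)
Event 23 (EXEC): [IRQ0] PC=0: DEC 1 -> ACC=-23
Event 24 (EXEC): [IRQ0] PC=1: IRET -> resume MAIN at PC=4 (depth now 0)
Event 25 (EXEC): [MAIN] PC=4: NOP
Event 26 (EXEC): [MAIN] PC=5: INC 1 -> ACC=-22
Event 27 (EXEC): [MAIN] PC=6: INC 2 -> ACC=-20
Event 28 (EXEC): [MAIN] PC=7: HALT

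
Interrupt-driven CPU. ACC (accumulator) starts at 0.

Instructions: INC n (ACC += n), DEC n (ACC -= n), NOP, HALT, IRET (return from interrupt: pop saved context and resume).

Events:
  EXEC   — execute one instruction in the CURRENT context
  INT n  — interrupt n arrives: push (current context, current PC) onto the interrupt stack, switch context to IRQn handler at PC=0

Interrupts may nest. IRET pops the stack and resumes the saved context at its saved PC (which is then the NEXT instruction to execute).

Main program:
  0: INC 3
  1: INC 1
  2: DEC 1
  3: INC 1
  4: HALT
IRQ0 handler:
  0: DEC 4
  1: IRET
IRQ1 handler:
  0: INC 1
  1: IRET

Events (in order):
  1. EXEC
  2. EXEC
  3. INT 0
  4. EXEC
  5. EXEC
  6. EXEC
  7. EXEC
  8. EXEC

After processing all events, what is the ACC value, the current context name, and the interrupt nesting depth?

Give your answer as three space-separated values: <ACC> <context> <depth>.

Answer: 0 MAIN 0

Derivation:
Event 1 (EXEC): [MAIN] PC=0: INC 3 -> ACC=3
Event 2 (EXEC): [MAIN] PC=1: INC 1 -> ACC=4
Event 3 (INT 0): INT 0 arrives: push (MAIN, PC=2), enter IRQ0 at PC=0 (depth now 1)
Event 4 (EXEC): [IRQ0] PC=0: DEC 4 -> ACC=0
Event 5 (EXEC): [IRQ0] PC=1: IRET -> resume MAIN at PC=2 (depth now 0)
Event 6 (EXEC): [MAIN] PC=2: DEC 1 -> ACC=-1
Event 7 (EXEC): [MAIN] PC=3: INC 1 -> ACC=0
Event 8 (EXEC): [MAIN] PC=4: HALT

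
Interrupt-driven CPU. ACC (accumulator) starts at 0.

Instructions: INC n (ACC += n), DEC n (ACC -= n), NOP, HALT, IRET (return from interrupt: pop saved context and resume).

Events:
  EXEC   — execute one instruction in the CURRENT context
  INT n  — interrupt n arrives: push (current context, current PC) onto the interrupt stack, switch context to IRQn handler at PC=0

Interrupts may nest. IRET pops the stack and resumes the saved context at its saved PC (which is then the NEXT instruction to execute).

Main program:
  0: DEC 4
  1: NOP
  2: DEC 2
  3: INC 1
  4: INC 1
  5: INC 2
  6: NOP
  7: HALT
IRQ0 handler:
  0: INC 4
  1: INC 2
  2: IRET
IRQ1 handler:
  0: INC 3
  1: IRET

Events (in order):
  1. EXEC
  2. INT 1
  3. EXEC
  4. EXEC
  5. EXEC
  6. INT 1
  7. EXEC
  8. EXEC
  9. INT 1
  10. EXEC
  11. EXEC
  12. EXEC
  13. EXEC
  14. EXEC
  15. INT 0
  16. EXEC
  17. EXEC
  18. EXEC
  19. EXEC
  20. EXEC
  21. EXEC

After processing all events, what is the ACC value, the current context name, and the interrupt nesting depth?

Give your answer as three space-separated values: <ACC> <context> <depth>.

Event 1 (EXEC): [MAIN] PC=0: DEC 4 -> ACC=-4
Event 2 (INT 1): INT 1 arrives: push (MAIN, PC=1), enter IRQ1 at PC=0 (depth now 1)
Event 3 (EXEC): [IRQ1] PC=0: INC 3 -> ACC=-1
Event 4 (EXEC): [IRQ1] PC=1: IRET -> resume MAIN at PC=1 (depth now 0)
Event 5 (EXEC): [MAIN] PC=1: NOP
Event 6 (INT 1): INT 1 arrives: push (MAIN, PC=2), enter IRQ1 at PC=0 (depth now 1)
Event 7 (EXEC): [IRQ1] PC=0: INC 3 -> ACC=2
Event 8 (EXEC): [IRQ1] PC=1: IRET -> resume MAIN at PC=2 (depth now 0)
Event 9 (INT 1): INT 1 arrives: push (MAIN, PC=2), enter IRQ1 at PC=0 (depth now 1)
Event 10 (EXEC): [IRQ1] PC=0: INC 3 -> ACC=5
Event 11 (EXEC): [IRQ1] PC=1: IRET -> resume MAIN at PC=2 (depth now 0)
Event 12 (EXEC): [MAIN] PC=2: DEC 2 -> ACC=3
Event 13 (EXEC): [MAIN] PC=3: INC 1 -> ACC=4
Event 14 (EXEC): [MAIN] PC=4: INC 1 -> ACC=5
Event 15 (INT 0): INT 0 arrives: push (MAIN, PC=5), enter IRQ0 at PC=0 (depth now 1)
Event 16 (EXEC): [IRQ0] PC=0: INC 4 -> ACC=9
Event 17 (EXEC): [IRQ0] PC=1: INC 2 -> ACC=11
Event 18 (EXEC): [IRQ0] PC=2: IRET -> resume MAIN at PC=5 (depth now 0)
Event 19 (EXEC): [MAIN] PC=5: INC 2 -> ACC=13
Event 20 (EXEC): [MAIN] PC=6: NOP
Event 21 (EXEC): [MAIN] PC=7: HALT

Answer: 13 MAIN 0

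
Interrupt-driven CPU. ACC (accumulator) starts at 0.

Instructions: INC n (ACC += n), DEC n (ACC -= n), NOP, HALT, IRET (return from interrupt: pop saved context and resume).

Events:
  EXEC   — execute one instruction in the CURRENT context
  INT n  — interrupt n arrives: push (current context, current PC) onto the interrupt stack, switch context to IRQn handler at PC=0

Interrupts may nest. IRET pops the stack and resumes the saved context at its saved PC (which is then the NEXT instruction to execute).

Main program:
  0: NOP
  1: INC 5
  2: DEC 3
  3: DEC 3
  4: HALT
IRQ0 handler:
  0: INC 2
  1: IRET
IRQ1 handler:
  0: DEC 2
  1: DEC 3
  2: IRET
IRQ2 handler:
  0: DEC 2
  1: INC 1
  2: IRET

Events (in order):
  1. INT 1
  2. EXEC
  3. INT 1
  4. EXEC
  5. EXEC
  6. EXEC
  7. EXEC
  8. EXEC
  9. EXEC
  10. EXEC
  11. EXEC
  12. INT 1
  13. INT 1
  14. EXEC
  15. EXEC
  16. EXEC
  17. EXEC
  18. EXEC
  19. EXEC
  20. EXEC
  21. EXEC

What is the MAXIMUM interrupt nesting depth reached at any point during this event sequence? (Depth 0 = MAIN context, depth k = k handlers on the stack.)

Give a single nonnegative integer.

Event 1 (INT 1): INT 1 arrives: push (MAIN, PC=0), enter IRQ1 at PC=0 (depth now 1) [depth=1]
Event 2 (EXEC): [IRQ1] PC=0: DEC 2 -> ACC=-2 [depth=1]
Event 3 (INT 1): INT 1 arrives: push (IRQ1, PC=1), enter IRQ1 at PC=0 (depth now 2) [depth=2]
Event 4 (EXEC): [IRQ1] PC=0: DEC 2 -> ACC=-4 [depth=2]
Event 5 (EXEC): [IRQ1] PC=1: DEC 3 -> ACC=-7 [depth=2]
Event 6 (EXEC): [IRQ1] PC=2: IRET -> resume IRQ1 at PC=1 (depth now 1) [depth=1]
Event 7 (EXEC): [IRQ1] PC=1: DEC 3 -> ACC=-10 [depth=1]
Event 8 (EXEC): [IRQ1] PC=2: IRET -> resume MAIN at PC=0 (depth now 0) [depth=0]
Event 9 (EXEC): [MAIN] PC=0: NOP [depth=0]
Event 10 (EXEC): [MAIN] PC=1: INC 5 -> ACC=-5 [depth=0]
Event 11 (EXEC): [MAIN] PC=2: DEC 3 -> ACC=-8 [depth=0]
Event 12 (INT 1): INT 1 arrives: push (MAIN, PC=3), enter IRQ1 at PC=0 (depth now 1) [depth=1]
Event 13 (INT 1): INT 1 arrives: push (IRQ1, PC=0), enter IRQ1 at PC=0 (depth now 2) [depth=2]
Event 14 (EXEC): [IRQ1] PC=0: DEC 2 -> ACC=-10 [depth=2]
Event 15 (EXEC): [IRQ1] PC=1: DEC 3 -> ACC=-13 [depth=2]
Event 16 (EXEC): [IRQ1] PC=2: IRET -> resume IRQ1 at PC=0 (depth now 1) [depth=1]
Event 17 (EXEC): [IRQ1] PC=0: DEC 2 -> ACC=-15 [depth=1]
Event 18 (EXEC): [IRQ1] PC=1: DEC 3 -> ACC=-18 [depth=1]
Event 19 (EXEC): [IRQ1] PC=2: IRET -> resume MAIN at PC=3 (depth now 0) [depth=0]
Event 20 (EXEC): [MAIN] PC=3: DEC 3 -> ACC=-21 [depth=0]
Event 21 (EXEC): [MAIN] PC=4: HALT [depth=0]
Max depth observed: 2

Answer: 2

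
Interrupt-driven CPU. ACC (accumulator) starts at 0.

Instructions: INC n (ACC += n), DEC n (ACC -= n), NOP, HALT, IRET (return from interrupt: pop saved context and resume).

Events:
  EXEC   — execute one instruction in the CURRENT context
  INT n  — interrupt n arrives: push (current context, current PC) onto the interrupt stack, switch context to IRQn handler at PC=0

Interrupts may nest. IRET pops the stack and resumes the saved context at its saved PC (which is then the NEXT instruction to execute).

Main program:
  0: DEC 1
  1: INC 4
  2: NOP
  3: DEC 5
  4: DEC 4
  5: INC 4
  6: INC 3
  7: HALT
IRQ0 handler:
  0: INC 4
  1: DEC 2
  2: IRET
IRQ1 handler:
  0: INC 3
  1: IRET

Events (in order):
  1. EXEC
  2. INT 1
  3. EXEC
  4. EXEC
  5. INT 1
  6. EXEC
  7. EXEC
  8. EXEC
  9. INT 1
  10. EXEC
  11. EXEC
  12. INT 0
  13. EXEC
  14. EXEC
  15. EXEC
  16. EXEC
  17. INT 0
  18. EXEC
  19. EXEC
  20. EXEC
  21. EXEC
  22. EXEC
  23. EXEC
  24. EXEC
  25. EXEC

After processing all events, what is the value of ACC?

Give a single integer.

Event 1 (EXEC): [MAIN] PC=0: DEC 1 -> ACC=-1
Event 2 (INT 1): INT 1 arrives: push (MAIN, PC=1), enter IRQ1 at PC=0 (depth now 1)
Event 3 (EXEC): [IRQ1] PC=0: INC 3 -> ACC=2
Event 4 (EXEC): [IRQ1] PC=1: IRET -> resume MAIN at PC=1 (depth now 0)
Event 5 (INT 1): INT 1 arrives: push (MAIN, PC=1), enter IRQ1 at PC=0 (depth now 1)
Event 6 (EXEC): [IRQ1] PC=0: INC 3 -> ACC=5
Event 7 (EXEC): [IRQ1] PC=1: IRET -> resume MAIN at PC=1 (depth now 0)
Event 8 (EXEC): [MAIN] PC=1: INC 4 -> ACC=9
Event 9 (INT 1): INT 1 arrives: push (MAIN, PC=2), enter IRQ1 at PC=0 (depth now 1)
Event 10 (EXEC): [IRQ1] PC=0: INC 3 -> ACC=12
Event 11 (EXEC): [IRQ1] PC=1: IRET -> resume MAIN at PC=2 (depth now 0)
Event 12 (INT 0): INT 0 arrives: push (MAIN, PC=2), enter IRQ0 at PC=0 (depth now 1)
Event 13 (EXEC): [IRQ0] PC=0: INC 4 -> ACC=16
Event 14 (EXEC): [IRQ0] PC=1: DEC 2 -> ACC=14
Event 15 (EXEC): [IRQ0] PC=2: IRET -> resume MAIN at PC=2 (depth now 0)
Event 16 (EXEC): [MAIN] PC=2: NOP
Event 17 (INT 0): INT 0 arrives: push (MAIN, PC=3), enter IRQ0 at PC=0 (depth now 1)
Event 18 (EXEC): [IRQ0] PC=0: INC 4 -> ACC=18
Event 19 (EXEC): [IRQ0] PC=1: DEC 2 -> ACC=16
Event 20 (EXEC): [IRQ0] PC=2: IRET -> resume MAIN at PC=3 (depth now 0)
Event 21 (EXEC): [MAIN] PC=3: DEC 5 -> ACC=11
Event 22 (EXEC): [MAIN] PC=4: DEC 4 -> ACC=7
Event 23 (EXEC): [MAIN] PC=5: INC 4 -> ACC=11
Event 24 (EXEC): [MAIN] PC=6: INC 3 -> ACC=14
Event 25 (EXEC): [MAIN] PC=7: HALT

Answer: 14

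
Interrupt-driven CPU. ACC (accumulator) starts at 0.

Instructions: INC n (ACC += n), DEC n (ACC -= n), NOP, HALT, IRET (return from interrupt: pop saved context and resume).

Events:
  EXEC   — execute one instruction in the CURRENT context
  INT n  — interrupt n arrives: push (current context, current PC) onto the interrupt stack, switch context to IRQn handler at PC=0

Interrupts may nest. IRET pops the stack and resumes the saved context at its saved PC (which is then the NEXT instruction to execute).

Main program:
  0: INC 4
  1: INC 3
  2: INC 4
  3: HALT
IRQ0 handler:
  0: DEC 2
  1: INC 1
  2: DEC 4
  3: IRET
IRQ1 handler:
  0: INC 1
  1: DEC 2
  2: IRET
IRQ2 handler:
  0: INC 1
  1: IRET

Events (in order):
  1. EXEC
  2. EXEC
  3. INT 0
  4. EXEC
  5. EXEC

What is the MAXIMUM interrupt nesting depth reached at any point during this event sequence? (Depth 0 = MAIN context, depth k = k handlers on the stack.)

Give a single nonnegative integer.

Event 1 (EXEC): [MAIN] PC=0: INC 4 -> ACC=4 [depth=0]
Event 2 (EXEC): [MAIN] PC=1: INC 3 -> ACC=7 [depth=0]
Event 3 (INT 0): INT 0 arrives: push (MAIN, PC=2), enter IRQ0 at PC=0 (depth now 1) [depth=1]
Event 4 (EXEC): [IRQ0] PC=0: DEC 2 -> ACC=5 [depth=1]
Event 5 (EXEC): [IRQ0] PC=1: INC 1 -> ACC=6 [depth=1]
Max depth observed: 1

Answer: 1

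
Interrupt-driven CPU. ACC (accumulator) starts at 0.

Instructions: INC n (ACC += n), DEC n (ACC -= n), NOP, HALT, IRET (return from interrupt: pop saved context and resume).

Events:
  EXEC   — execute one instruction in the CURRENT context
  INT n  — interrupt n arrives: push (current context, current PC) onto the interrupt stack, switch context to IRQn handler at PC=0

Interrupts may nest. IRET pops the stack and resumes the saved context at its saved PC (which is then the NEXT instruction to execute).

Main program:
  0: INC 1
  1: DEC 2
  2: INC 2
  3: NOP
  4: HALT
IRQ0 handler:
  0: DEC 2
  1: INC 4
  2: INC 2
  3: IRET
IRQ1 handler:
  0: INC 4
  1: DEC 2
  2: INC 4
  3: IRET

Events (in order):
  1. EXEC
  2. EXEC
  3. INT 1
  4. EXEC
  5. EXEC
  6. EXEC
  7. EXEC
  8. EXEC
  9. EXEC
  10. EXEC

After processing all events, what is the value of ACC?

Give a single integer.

Answer: 7

Derivation:
Event 1 (EXEC): [MAIN] PC=0: INC 1 -> ACC=1
Event 2 (EXEC): [MAIN] PC=1: DEC 2 -> ACC=-1
Event 3 (INT 1): INT 1 arrives: push (MAIN, PC=2), enter IRQ1 at PC=0 (depth now 1)
Event 4 (EXEC): [IRQ1] PC=0: INC 4 -> ACC=3
Event 5 (EXEC): [IRQ1] PC=1: DEC 2 -> ACC=1
Event 6 (EXEC): [IRQ1] PC=2: INC 4 -> ACC=5
Event 7 (EXEC): [IRQ1] PC=3: IRET -> resume MAIN at PC=2 (depth now 0)
Event 8 (EXEC): [MAIN] PC=2: INC 2 -> ACC=7
Event 9 (EXEC): [MAIN] PC=3: NOP
Event 10 (EXEC): [MAIN] PC=4: HALT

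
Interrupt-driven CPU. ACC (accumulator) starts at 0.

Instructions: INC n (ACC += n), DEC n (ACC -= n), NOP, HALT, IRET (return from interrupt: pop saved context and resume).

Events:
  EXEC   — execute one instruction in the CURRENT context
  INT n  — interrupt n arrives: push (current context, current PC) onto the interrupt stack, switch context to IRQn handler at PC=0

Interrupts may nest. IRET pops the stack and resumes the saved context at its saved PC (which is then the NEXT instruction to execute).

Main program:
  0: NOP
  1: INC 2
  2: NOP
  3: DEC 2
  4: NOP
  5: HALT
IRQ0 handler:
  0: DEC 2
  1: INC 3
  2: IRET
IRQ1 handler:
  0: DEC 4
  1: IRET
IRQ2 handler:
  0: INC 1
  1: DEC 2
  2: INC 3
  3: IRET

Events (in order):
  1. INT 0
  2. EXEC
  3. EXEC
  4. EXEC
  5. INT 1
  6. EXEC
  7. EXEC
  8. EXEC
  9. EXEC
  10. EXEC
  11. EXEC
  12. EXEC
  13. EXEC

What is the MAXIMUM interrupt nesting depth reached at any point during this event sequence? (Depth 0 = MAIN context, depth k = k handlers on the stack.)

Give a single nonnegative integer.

Event 1 (INT 0): INT 0 arrives: push (MAIN, PC=0), enter IRQ0 at PC=0 (depth now 1) [depth=1]
Event 2 (EXEC): [IRQ0] PC=0: DEC 2 -> ACC=-2 [depth=1]
Event 3 (EXEC): [IRQ0] PC=1: INC 3 -> ACC=1 [depth=1]
Event 4 (EXEC): [IRQ0] PC=2: IRET -> resume MAIN at PC=0 (depth now 0) [depth=0]
Event 5 (INT 1): INT 1 arrives: push (MAIN, PC=0), enter IRQ1 at PC=0 (depth now 1) [depth=1]
Event 6 (EXEC): [IRQ1] PC=0: DEC 4 -> ACC=-3 [depth=1]
Event 7 (EXEC): [IRQ1] PC=1: IRET -> resume MAIN at PC=0 (depth now 0) [depth=0]
Event 8 (EXEC): [MAIN] PC=0: NOP [depth=0]
Event 9 (EXEC): [MAIN] PC=1: INC 2 -> ACC=-1 [depth=0]
Event 10 (EXEC): [MAIN] PC=2: NOP [depth=0]
Event 11 (EXEC): [MAIN] PC=3: DEC 2 -> ACC=-3 [depth=0]
Event 12 (EXEC): [MAIN] PC=4: NOP [depth=0]
Event 13 (EXEC): [MAIN] PC=5: HALT [depth=0]
Max depth observed: 1

Answer: 1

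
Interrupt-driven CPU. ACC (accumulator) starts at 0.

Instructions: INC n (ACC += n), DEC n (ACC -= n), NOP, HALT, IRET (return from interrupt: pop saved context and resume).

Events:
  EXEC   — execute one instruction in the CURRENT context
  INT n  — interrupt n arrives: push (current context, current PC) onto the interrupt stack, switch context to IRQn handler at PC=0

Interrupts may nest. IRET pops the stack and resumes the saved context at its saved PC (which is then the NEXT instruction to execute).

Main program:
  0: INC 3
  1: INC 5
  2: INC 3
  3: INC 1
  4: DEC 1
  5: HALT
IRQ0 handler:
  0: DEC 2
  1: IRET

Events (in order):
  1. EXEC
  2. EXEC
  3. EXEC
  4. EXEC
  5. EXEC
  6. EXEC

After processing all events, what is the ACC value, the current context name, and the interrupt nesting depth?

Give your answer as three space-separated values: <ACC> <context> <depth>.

Answer: 11 MAIN 0

Derivation:
Event 1 (EXEC): [MAIN] PC=0: INC 3 -> ACC=3
Event 2 (EXEC): [MAIN] PC=1: INC 5 -> ACC=8
Event 3 (EXEC): [MAIN] PC=2: INC 3 -> ACC=11
Event 4 (EXEC): [MAIN] PC=3: INC 1 -> ACC=12
Event 5 (EXEC): [MAIN] PC=4: DEC 1 -> ACC=11
Event 6 (EXEC): [MAIN] PC=5: HALT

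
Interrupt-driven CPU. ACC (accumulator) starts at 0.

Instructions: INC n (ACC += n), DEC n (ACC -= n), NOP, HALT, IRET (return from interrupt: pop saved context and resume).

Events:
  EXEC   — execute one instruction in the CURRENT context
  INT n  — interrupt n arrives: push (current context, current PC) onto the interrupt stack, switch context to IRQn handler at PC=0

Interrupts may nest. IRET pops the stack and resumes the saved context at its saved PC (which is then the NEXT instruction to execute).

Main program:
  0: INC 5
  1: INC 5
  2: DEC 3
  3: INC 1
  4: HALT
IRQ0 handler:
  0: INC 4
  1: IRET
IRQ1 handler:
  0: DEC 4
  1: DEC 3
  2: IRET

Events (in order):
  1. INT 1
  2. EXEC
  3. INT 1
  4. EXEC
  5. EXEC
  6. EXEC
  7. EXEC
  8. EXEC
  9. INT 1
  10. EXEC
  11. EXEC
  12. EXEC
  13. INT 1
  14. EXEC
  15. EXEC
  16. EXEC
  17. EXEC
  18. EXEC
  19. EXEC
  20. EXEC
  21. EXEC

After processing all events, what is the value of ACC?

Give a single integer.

Answer: -20

Derivation:
Event 1 (INT 1): INT 1 arrives: push (MAIN, PC=0), enter IRQ1 at PC=0 (depth now 1)
Event 2 (EXEC): [IRQ1] PC=0: DEC 4 -> ACC=-4
Event 3 (INT 1): INT 1 arrives: push (IRQ1, PC=1), enter IRQ1 at PC=0 (depth now 2)
Event 4 (EXEC): [IRQ1] PC=0: DEC 4 -> ACC=-8
Event 5 (EXEC): [IRQ1] PC=1: DEC 3 -> ACC=-11
Event 6 (EXEC): [IRQ1] PC=2: IRET -> resume IRQ1 at PC=1 (depth now 1)
Event 7 (EXEC): [IRQ1] PC=1: DEC 3 -> ACC=-14
Event 8 (EXEC): [IRQ1] PC=2: IRET -> resume MAIN at PC=0 (depth now 0)
Event 9 (INT 1): INT 1 arrives: push (MAIN, PC=0), enter IRQ1 at PC=0 (depth now 1)
Event 10 (EXEC): [IRQ1] PC=0: DEC 4 -> ACC=-18
Event 11 (EXEC): [IRQ1] PC=1: DEC 3 -> ACC=-21
Event 12 (EXEC): [IRQ1] PC=2: IRET -> resume MAIN at PC=0 (depth now 0)
Event 13 (INT 1): INT 1 arrives: push (MAIN, PC=0), enter IRQ1 at PC=0 (depth now 1)
Event 14 (EXEC): [IRQ1] PC=0: DEC 4 -> ACC=-25
Event 15 (EXEC): [IRQ1] PC=1: DEC 3 -> ACC=-28
Event 16 (EXEC): [IRQ1] PC=2: IRET -> resume MAIN at PC=0 (depth now 0)
Event 17 (EXEC): [MAIN] PC=0: INC 5 -> ACC=-23
Event 18 (EXEC): [MAIN] PC=1: INC 5 -> ACC=-18
Event 19 (EXEC): [MAIN] PC=2: DEC 3 -> ACC=-21
Event 20 (EXEC): [MAIN] PC=3: INC 1 -> ACC=-20
Event 21 (EXEC): [MAIN] PC=4: HALT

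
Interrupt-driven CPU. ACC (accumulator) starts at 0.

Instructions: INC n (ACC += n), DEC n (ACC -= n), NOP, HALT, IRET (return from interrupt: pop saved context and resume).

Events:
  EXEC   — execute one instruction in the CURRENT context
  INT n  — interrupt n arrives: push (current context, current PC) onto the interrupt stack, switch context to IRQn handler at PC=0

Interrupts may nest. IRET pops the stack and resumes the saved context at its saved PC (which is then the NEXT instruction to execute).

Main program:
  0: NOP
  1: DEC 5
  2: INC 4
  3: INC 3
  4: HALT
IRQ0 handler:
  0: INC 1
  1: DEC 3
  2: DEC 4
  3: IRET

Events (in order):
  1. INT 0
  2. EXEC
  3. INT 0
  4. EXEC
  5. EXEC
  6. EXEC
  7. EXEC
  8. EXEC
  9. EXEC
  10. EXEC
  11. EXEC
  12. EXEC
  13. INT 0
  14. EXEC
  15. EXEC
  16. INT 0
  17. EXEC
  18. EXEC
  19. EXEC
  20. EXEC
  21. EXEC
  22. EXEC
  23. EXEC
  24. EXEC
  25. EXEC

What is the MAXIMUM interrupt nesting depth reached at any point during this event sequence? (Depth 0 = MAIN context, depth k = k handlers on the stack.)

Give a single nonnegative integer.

Event 1 (INT 0): INT 0 arrives: push (MAIN, PC=0), enter IRQ0 at PC=0 (depth now 1) [depth=1]
Event 2 (EXEC): [IRQ0] PC=0: INC 1 -> ACC=1 [depth=1]
Event 3 (INT 0): INT 0 arrives: push (IRQ0, PC=1), enter IRQ0 at PC=0 (depth now 2) [depth=2]
Event 4 (EXEC): [IRQ0] PC=0: INC 1 -> ACC=2 [depth=2]
Event 5 (EXEC): [IRQ0] PC=1: DEC 3 -> ACC=-1 [depth=2]
Event 6 (EXEC): [IRQ0] PC=2: DEC 4 -> ACC=-5 [depth=2]
Event 7 (EXEC): [IRQ0] PC=3: IRET -> resume IRQ0 at PC=1 (depth now 1) [depth=1]
Event 8 (EXEC): [IRQ0] PC=1: DEC 3 -> ACC=-8 [depth=1]
Event 9 (EXEC): [IRQ0] PC=2: DEC 4 -> ACC=-12 [depth=1]
Event 10 (EXEC): [IRQ0] PC=3: IRET -> resume MAIN at PC=0 (depth now 0) [depth=0]
Event 11 (EXEC): [MAIN] PC=0: NOP [depth=0]
Event 12 (EXEC): [MAIN] PC=1: DEC 5 -> ACC=-17 [depth=0]
Event 13 (INT 0): INT 0 arrives: push (MAIN, PC=2), enter IRQ0 at PC=0 (depth now 1) [depth=1]
Event 14 (EXEC): [IRQ0] PC=0: INC 1 -> ACC=-16 [depth=1]
Event 15 (EXEC): [IRQ0] PC=1: DEC 3 -> ACC=-19 [depth=1]
Event 16 (INT 0): INT 0 arrives: push (IRQ0, PC=2), enter IRQ0 at PC=0 (depth now 2) [depth=2]
Event 17 (EXEC): [IRQ0] PC=0: INC 1 -> ACC=-18 [depth=2]
Event 18 (EXEC): [IRQ0] PC=1: DEC 3 -> ACC=-21 [depth=2]
Event 19 (EXEC): [IRQ0] PC=2: DEC 4 -> ACC=-25 [depth=2]
Event 20 (EXEC): [IRQ0] PC=3: IRET -> resume IRQ0 at PC=2 (depth now 1) [depth=1]
Event 21 (EXEC): [IRQ0] PC=2: DEC 4 -> ACC=-29 [depth=1]
Event 22 (EXEC): [IRQ0] PC=3: IRET -> resume MAIN at PC=2 (depth now 0) [depth=0]
Event 23 (EXEC): [MAIN] PC=2: INC 4 -> ACC=-25 [depth=0]
Event 24 (EXEC): [MAIN] PC=3: INC 3 -> ACC=-22 [depth=0]
Event 25 (EXEC): [MAIN] PC=4: HALT [depth=0]
Max depth observed: 2

Answer: 2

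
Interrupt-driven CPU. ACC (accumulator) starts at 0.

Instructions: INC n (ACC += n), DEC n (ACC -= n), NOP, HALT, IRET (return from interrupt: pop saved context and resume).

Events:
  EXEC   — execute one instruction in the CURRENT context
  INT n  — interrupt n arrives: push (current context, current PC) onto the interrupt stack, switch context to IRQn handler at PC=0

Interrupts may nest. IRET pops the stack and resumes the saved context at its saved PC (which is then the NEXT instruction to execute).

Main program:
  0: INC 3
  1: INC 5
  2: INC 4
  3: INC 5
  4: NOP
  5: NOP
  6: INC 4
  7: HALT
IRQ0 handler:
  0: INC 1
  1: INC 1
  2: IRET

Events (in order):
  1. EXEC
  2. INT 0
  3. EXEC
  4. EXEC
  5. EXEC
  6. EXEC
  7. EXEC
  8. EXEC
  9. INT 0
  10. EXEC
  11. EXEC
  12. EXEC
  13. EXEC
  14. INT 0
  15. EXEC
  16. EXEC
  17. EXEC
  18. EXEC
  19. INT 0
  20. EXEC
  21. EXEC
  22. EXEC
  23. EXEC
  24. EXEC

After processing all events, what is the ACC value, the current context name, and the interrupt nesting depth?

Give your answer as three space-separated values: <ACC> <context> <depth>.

Answer: 29 MAIN 0

Derivation:
Event 1 (EXEC): [MAIN] PC=0: INC 3 -> ACC=3
Event 2 (INT 0): INT 0 arrives: push (MAIN, PC=1), enter IRQ0 at PC=0 (depth now 1)
Event 3 (EXEC): [IRQ0] PC=0: INC 1 -> ACC=4
Event 4 (EXEC): [IRQ0] PC=1: INC 1 -> ACC=5
Event 5 (EXEC): [IRQ0] PC=2: IRET -> resume MAIN at PC=1 (depth now 0)
Event 6 (EXEC): [MAIN] PC=1: INC 5 -> ACC=10
Event 7 (EXEC): [MAIN] PC=2: INC 4 -> ACC=14
Event 8 (EXEC): [MAIN] PC=3: INC 5 -> ACC=19
Event 9 (INT 0): INT 0 arrives: push (MAIN, PC=4), enter IRQ0 at PC=0 (depth now 1)
Event 10 (EXEC): [IRQ0] PC=0: INC 1 -> ACC=20
Event 11 (EXEC): [IRQ0] PC=1: INC 1 -> ACC=21
Event 12 (EXEC): [IRQ0] PC=2: IRET -> resume MAIN at PC=4 (depth now 0)
Event 13 (EXEC): [MAIN] PC=4: NOP
Event 14 (INT 0): INT 0 arrives: push (MAIN, PC=5), enter IRQ0 at PC=0 (depth now 1)
Event 15 (EXEC): [IRQ0] PC=0: INC 1 -> ACC=22
Event 16 (EXEC): [IRQ0] PC=1: INC 1 -> ACC=23
Event 17 (EXEC): [IRQ0] PC=2: IRET -> resume MAIN at PC=5 (depth now 0)
Event 18 (EXEC): [MAIN] PC=5: NOP
Event 19 (INT 0): INT 0 arrives: push (MAIN, PC=6), enter IRQ0 at PC=0 (depth now 1)
Event 20 (EXEC): [IRQ0] PC=0: INC 1 -> ACC=24
Event 21 (EXEC): [IRQ0] PC=1: INC 1 -> ACC=25
Event 22 (EXEC): [IRQ0] PC=2: IRET -> resume MAIN at PC=6 (depth now 0)
Event 23 (EXEC): [MAIN] PC=6: INC 4 -> ACC=29
Event 24 (EXEC): [MAIN] PC=7: HALT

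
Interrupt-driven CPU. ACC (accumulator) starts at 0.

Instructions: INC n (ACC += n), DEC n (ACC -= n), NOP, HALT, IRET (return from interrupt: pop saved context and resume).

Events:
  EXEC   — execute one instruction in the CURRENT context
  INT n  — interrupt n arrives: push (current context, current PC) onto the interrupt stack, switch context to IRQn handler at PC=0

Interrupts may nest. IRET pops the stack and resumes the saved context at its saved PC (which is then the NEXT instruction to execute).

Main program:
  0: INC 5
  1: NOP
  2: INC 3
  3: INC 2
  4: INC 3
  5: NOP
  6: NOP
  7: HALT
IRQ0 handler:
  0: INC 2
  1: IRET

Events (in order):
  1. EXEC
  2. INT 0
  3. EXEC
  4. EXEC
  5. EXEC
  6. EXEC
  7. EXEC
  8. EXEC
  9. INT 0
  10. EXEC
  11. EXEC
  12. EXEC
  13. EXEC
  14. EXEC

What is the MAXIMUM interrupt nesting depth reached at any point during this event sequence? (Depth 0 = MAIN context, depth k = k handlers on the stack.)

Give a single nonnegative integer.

Event 1 (EXEC): [MAIN] PC=0: INC 5 -> ACC=5 [depth=0]
Event 2 (INT 0): INT 0 arrives: push (MAIN, PC=1), enter IRQ0 at PC=0 (depth now 1) [depth=1]
Event 3 (EXEC): [IRQ0] PC=0: INC 2 -> ACC=7 [depth=1]
Event 4 (EXEC): [IRQ0] PC=1: IRET -> resume MAIN at PC=1 (depth now 0) [depth=0]
Event 5 (EXEC): [MAIN] PC=1: NOP [depth=0]
Event 6 (EXEC): [MAIN] PC=2: INC 3 -> ACC=10 [depth=0]
Event 7 (EXEC): [MAIN] PC=3: INC 2 -> ACC=12 [depth=0]
Event 8 (EXEC): [MAIN] PC=4: INC 3 -> ACC=15 [depth=0]
Event 9 (INT 0): INT 0 arrives: push (MAIN, PC=5), enter IRQ0 at PC=0 (depth now 1) [depth=1]
Event 10 (EXEC): [IRQ0] PC=0: INC 2 -> ACC=17 [depth=1]
Event 11 (EXEC): [IRQ0] PC=1: IRET -> resume MAIN at PC=5 (depth now 0) [depth=0]
Event 12 (EXEC): [MAIN] PC=5: NOP [depth=0]
Event 13 (EXEC): [MAIN] PC=6: NOP [depth=0]
Event 14 (EXEC): [MAIN] PC=7: HALT [depth=0]
Max depth observed: 1

Answer: 1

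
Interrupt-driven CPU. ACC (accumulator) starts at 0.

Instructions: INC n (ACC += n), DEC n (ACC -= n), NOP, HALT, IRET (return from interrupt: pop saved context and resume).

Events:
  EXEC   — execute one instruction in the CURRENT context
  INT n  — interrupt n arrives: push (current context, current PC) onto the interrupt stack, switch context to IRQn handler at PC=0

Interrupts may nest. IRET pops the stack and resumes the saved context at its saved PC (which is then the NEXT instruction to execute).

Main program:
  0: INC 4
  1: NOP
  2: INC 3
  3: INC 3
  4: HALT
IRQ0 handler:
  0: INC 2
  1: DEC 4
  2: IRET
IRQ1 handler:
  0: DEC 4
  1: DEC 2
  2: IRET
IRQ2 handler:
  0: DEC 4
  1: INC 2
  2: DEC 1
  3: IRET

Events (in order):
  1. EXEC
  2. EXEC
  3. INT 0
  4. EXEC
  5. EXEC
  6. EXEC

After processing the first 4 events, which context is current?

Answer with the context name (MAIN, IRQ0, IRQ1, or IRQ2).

Answer: IRQ0

Derivation:
Event 1 (EXEC): [MAIN] PC=0: INC 4 -> ACC=4
Event 2 (EXEC): [MAIN] PC=1: NOP
Event 3 (INT 0): INT 0 arrives: push (MAIN, PC=2), enter IRQ0 at PC=0 (depth now 1)
Event 4 (EXEC): [IRQ0] PC=0: INC 2 -> ACC=6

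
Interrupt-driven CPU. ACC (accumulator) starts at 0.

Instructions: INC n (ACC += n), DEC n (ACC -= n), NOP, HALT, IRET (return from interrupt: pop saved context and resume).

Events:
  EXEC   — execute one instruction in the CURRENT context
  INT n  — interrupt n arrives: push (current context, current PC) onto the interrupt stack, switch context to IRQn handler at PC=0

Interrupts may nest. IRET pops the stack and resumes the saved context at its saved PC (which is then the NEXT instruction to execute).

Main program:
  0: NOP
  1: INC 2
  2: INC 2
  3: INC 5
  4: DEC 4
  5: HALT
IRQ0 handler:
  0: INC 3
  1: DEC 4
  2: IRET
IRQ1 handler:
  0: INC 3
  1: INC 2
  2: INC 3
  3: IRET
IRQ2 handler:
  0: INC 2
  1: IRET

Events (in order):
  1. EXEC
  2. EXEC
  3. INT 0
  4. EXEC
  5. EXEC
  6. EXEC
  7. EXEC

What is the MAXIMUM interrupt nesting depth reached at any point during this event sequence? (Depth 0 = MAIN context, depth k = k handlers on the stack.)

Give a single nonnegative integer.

Event 1 (EXEC): [MAIN] PC=0: NOP [depth=0]
Event 2 (EXEC): [MAIN] PC=1: INC 2 -> ACC=2 [depth=0]
Event 3 (INT 0): INT 0 arrives: push (MAIN, PC=2), enter IRQ0 at PC=0 (depth now 1) [depth=1]
Event 4 (EXEC): [IRQ0] PC=0: INC 3 -> ACC=5 [depth=1]
Event 5 (EXEC): [IRQ0] PC=1: DEC 4 -> ACC=1 [depth=1]
Event 6 (EXEC): [IRQ0] PC=2: IRET -> resume MAIN at PC=2 (depth now 0) [depth=0]
Event 7 (EXEC): [MAIN] PC=2: INC 2 -> ACC=3 [depth=0]
Max depth observed: 1

Answer: 1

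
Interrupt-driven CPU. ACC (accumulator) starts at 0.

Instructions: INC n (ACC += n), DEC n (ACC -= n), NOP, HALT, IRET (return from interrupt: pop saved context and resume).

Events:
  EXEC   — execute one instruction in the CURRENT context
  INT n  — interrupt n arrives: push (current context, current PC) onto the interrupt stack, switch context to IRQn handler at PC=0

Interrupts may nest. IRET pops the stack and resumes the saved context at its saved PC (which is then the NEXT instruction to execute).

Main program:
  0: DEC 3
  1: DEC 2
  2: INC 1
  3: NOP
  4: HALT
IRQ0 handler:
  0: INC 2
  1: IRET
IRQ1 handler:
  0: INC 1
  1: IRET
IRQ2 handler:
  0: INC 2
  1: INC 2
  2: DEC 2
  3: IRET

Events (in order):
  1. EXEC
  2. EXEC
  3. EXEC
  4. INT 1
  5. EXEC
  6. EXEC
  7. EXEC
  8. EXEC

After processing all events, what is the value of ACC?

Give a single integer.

Answer: -3

Derivation:
Event 1 (EXEC): [MAIN] PC=0: DEC 3 -> ACC=-3
Event 2 (EXEC): [MAIN] PC=1: DEC 2 -> ACC=-5
Event 3 (EXEC): [MAIN] PC=2: INC 1 -> ACC=-4
Event 4 (INT 1): INT 1 arrives: push (MAIN, PC=3), enter IRQ1 at PC=0 (depth now 1)
Event 5 (EXEC): [IRQ1] PC=0: INC 1 -> ACC=-3
Event 6 (EXEC): [IRQ1] PC=1: IRET -> resume MAIN at PC=3 (depth now 0)
Event 7 (EXEC): [MAIN] PC=3: NOP
Event 8 (EXEC): [MAIN] PC=4: HALT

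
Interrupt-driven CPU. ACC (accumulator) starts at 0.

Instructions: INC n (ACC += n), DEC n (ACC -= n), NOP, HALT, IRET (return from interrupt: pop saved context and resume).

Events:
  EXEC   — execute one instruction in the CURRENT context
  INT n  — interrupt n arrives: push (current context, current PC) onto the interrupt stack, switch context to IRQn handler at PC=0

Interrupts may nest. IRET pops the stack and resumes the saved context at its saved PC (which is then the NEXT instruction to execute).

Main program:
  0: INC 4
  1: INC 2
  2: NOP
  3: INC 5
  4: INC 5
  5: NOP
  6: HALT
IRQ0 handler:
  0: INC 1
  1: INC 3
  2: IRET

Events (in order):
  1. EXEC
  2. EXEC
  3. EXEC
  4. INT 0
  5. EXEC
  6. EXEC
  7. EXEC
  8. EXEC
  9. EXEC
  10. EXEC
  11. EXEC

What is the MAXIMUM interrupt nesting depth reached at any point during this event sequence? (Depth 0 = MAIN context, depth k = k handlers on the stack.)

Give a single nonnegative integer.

Answer: 1

Derivation:
Event 1 (EXEC): [MAIN] PC=0: INC 4 -> ACC=4 [depth=0]
Event 2 (EXEC): [MAIN] PC=1: INC 2 -> ACC=6 [depth=0]
Event 3 (EXEC): [MAIN] PC=2: NOP [depth=0]
Event 4 (INT 0): INT 0 arrives: push (MAIN, PC=3), enter IRQ0 at PC=0 (depth now 1) [depth=1]
Event 5 (EXEC): [IRQ0] PC=0: INC 1 -> ACC=7 [depth=1]
Event 6 (EXEC): [IRQ0] PC=1: INC 3 -> ACC=10 [depth=1]
Event 7 (EXEC): [IRQ0] PC=2: IRET -> resume MAIN at PC=3 (depth now 0) [depth=0]
Event 8 (EXEC): [MAIN] PC=3: INC 5 -> ACC=15 [depth=0]
Event 9 (EXEC): [MAIN] PC=4: INC 5 -> ACC=20 [depth=0]
Event 10 (EXEC): [MAIN] PC=5: NOP [depth=0]
Event 11 (EXEC): [MAIN] PC=6: HALT [depth=0]
Max depth observed: 1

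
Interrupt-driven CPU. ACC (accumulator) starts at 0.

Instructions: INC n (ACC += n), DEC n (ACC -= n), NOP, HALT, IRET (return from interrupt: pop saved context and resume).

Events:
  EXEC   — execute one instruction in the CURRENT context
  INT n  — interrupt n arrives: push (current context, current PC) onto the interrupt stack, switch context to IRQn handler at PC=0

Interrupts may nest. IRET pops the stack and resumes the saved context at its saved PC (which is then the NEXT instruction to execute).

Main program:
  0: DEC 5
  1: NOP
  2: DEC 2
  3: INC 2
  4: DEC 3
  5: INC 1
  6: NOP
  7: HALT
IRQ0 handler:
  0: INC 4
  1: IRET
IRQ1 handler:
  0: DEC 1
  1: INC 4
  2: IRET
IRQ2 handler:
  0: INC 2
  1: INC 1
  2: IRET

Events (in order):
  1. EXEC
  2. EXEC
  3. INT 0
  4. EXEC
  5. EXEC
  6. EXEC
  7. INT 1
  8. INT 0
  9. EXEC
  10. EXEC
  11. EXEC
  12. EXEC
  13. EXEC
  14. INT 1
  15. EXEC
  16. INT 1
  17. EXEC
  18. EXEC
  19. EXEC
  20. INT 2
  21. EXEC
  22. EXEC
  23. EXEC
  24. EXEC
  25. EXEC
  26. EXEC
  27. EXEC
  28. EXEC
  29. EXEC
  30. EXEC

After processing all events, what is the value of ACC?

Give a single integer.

Answer: 13

Derivation:
Event 1 (EXEC): [MAIN] PC=0: DEC 5 -> ACC=-5
Event 2 (EXEC): [MAIN] PC=1: NOP
Event 3 (INT 0): INT 0 arrives: push (MAIN, PC=2), enter IRQ0 at PC=0 (depth now 1)
Event 4 (EXEC): [IRQ0] PC=0: INC 4 -> ACC=-1
Event 5 (EXEC): [IRQ0] PC=1: IRET -> resume MAIN at PC=2 (depth now 0)
Event 6 (EXEC): [MAIN] PC=2: DEC 2 -> ACC=-3
Event 7 (INT 1): INT 1 arrives: push (MAIN, PC=3), enter IRQ1 at PC=0 (depth now 1)
Event 8 (INT 0): INT 0 arrives: push (IRQ1, PC=0), enter IRQ0 at PC=0 (depth now 2)
Event 9 (EXEC): [IRQ0] PC=0: INC 4 -> ACC=1
Event 10 (EXEC): [IRQ0] PC=1: IRET -> resume IRQ1 at PC=0 (depth now 1)
Event 11 (EXEC): [IRQ1] PC=0: DEC 1 -> ACC=0
Event 12 (EXEC): [IRQ1] PC=1: INC 4 -> ACC=4
Event 13 (EXEC): [IRQ1] PC=2: IRET -> resume MAIN at PC=3 (depth now 0)
Event 14 (INT 1): INT 1 arrives: push (MAIN, PC=3), enter IRQ1 at PC=0 (depth now 1)
Event 15 (EXEC): [IRQ1] PC=0: DEC 1 -> ACC=3
Event 16 (INT 1): INT 1 arrives: push (IRQ1, PC=1), enter IRQ1 at PC=0 (depth now 2)
Event 17 (EXEC): [IRQ1] PC=0: DEC 1 -> ACC=2
Event 18 (EXEC): [IRQ1] PC=1: INC 4 -> ACC=6
Event 19 (EXEC): [IRQ1] PC=2: IRET -> resume IRQ1 at PC=1 (depth now 1)
Event 20 (INT 2): INT 2 arrives: push (IRQ1, PC=1), enter IRQ2 at PC=0 (depth now 2)
Event 21 (EXEC): [IRQ2] PC=0: INC 2 -> ACC=8
Event 22 (EXEC): [IRQ2] PC=1: INC 1 -> ACC=9
Event 23 (EXEC): [IRQ2] PC=2: IRET -> resume IRQ1 at PC=1 (depth now 1)
Event 24 (EXEC): [IRQ1] PC=1: INC 4 -> ACC=13
Event 25 (EXEC): [IRQ1] PC=2: IRET -> resume MAIN at PC=3 (depth now 0)
Event 26 (EXEC): [MAIN] PC=3: INC 2 -> ACC=15
Event 27 (EXEC): [MAIN] PC=4: DEC 3 -> ACC=12
Event 28 (EXEC): [MAIN] PC=5: INC 1 -> ACC=13
Event 29 (EXEC): [MAIN] PC=6: NOP
Event 30 (EXEC): [MAIN] PC=7: HALT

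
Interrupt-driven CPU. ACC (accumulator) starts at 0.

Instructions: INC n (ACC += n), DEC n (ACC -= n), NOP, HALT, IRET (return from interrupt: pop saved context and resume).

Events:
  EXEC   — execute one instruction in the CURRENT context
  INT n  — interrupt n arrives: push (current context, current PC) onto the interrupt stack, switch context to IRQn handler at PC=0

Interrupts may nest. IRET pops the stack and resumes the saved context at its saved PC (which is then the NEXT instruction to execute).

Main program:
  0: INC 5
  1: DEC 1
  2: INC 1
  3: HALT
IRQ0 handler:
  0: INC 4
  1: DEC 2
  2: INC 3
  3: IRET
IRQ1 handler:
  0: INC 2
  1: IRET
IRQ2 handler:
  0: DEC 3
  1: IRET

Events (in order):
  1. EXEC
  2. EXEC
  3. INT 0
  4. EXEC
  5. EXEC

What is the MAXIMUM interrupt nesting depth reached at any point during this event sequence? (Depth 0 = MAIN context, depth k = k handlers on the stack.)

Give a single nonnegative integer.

Answer: 1

Derivation:
Event 1 (EXEC): [MAIN] PC=0: INC 5 -> ACC=5 [depth=0]
Event 2 (EXEC): [MAIN] PC=1: DEC 1 -> ACC=4 [depth=0]
Event 3 (INT 0): INT 0 arrives: push (MAIN, PC=2), enter IRQ0 at PC=0 (depth now 1) [depth=1]
Event 4 (EXEC): [IRQ0] PC=0: INC 4 -> ACC=8 [depth=1]
Event 5 (EXEC): [IRQ0] PC=1: DEC 2 -> ACC=6 [depth=1]
Max depth observed: 1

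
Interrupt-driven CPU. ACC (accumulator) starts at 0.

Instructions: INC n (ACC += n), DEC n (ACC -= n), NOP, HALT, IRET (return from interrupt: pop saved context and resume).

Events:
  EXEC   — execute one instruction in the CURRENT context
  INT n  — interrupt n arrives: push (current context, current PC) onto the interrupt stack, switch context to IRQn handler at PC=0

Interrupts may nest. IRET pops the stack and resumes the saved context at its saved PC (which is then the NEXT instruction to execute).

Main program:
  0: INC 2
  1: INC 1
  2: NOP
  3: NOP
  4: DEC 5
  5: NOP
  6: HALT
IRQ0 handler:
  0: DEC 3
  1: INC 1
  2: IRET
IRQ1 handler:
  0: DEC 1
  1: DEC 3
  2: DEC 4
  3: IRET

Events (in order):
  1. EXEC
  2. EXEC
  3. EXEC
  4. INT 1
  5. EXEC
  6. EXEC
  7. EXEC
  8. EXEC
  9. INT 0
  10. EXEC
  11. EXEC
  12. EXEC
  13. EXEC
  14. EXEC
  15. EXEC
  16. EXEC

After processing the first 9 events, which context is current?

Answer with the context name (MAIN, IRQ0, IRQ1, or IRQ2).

Answer: IRQ0

Derivation:
Event 1 (EXEC): [MAIN] PC=0: INC 2 -> ACC=2
Event 2 (EXEC): [MAIN] PC=1: INC 1 -> ACC=3
Event 3 (EXEC): [MAIN] PC=2: NOP
Event 4 (INT 1): INT 1 arrives: push (MAIN, PC=3), enter IRQ1 at PC=0 (depth now 1)
Event 5 (EXEC): [IRQ1] PC=0: DEC 1 -> ACC=2
Event 6 (EXEC): [IRQ1] PC=1: DEC 3 -> ACC=-1
Event 7 (EXEC): [IRQ1] PC=2: DEC 4 -> ACC=-5
Event 8 (EXEC): [IRQ1] PC=3: IRET -> resume MAIN at PC=3 (depth now 0)
Event 9 (INT 0): INT 0 arrives: push (MAIN, PC=3), enter IRQ0 at PC=0 (depth now 1)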